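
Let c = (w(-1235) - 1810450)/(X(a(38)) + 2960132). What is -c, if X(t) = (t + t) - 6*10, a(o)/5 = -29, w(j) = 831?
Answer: 258517/422826 ≈ 0.61140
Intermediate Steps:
a(o) = -145 (a(o) = 5*(-29) = -145)
X(t) = -60 + 2*t (X(t) = 2*t - 60 = -60 + 2*t)
c = -258517/422826 (c = (831 - 1810450)/((-60 + 2*(-145)) + 2960132) = -1809619/((-60 - 290) + 2960132) = -1809619/(-350 + 2960132) = -1809619/2959782 = -1809619*1/2959782 = -258517/422826 ≈ -0.61140)
-c = -1*(-258517/422826) = 258517/422826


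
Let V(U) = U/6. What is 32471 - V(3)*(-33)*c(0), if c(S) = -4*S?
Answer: 32471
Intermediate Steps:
V(U) = U/6 (V(U) = U*(⅙) = U/6)
32471 - V(3)*(-33)*c(0) = 32471 - ((⅙)*3)*(-33)*(-4*0) = 32471 - (½)*(-33)*0 = 32471 - (-33)*0/2 = 32471 - 1*0 = 32471 + 0 = 32471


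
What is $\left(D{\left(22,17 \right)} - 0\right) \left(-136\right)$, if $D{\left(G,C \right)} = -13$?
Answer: $1768$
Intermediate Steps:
$\left(D{\left(22,17 \right)} - 0\right) \left(-136\right) = \left(-13 - 0\right) \left(-136\right) = \left(-13 + 0\right) \left(-136\right) = \left(-13\right) \left(-136\right) = 1768$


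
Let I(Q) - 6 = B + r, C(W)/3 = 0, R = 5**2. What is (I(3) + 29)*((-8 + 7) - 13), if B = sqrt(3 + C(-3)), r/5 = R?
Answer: -2240 - 14*sqrt(3) ≈ -2264.3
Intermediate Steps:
R = 25
C(W) = 0 (C(W) = 3*0 = 0)
r = 125 (r = 5*25 = 125)
B = sqrt(3) (B = sqrt(3 + 0) = sqrt(3) ≈ 1.7320)
I(Q) = 131 + sqrt(3) (I(Q) = 6 + (sqrt(3) + 125) = 6 + (125 + sqrt(3)) = 131 + sqrt(3))
(I(3) + 29)*((-8 + 7) - 13) = ((131 + sqrt(3)) + 29)*((-8 + 7) - 13) = (160 + sqrt(3))*(-1 - 13) = (160 + sqrt(3))*(-14) = -2240 - 14*sqrt(3)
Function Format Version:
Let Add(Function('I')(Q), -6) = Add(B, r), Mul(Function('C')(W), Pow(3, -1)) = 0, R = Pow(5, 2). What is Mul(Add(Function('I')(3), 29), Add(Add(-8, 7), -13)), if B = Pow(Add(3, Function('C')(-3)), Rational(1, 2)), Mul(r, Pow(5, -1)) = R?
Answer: Add(-2240, Mul(-14, Pow(3, Rational(1, 2)))) ≈ -2264.3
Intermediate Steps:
R = 25
Function('C')(W) = 0 (Function('C')(W) = Mul(3, 0) = 0)
r = 125 (r = Mul(5, 25) = 125)
B = Pow(3, Rational(1, 2)) (B = Pow(Add(3, 0), Rational(1, 2)) = Pow(3, Rational(1, 2)) ≈ 1.7320)
Function('I')(Q) = Add(131, Pow(3, Rational(1, 2))) (Function('I')(Q) = Add(6, Add(Pow(3, Rational(1, 2)), 125)) = Add(6, Add(125, Pow(3, Rational(1, 2)))) = Add(131, Pow(3, Rational(1, 2))))
Mul(Add(Function('I')(3), 29), Add(Add(-8, 7), -13)) = Mul(Add(Add(131, Pow(3, Rational(1, 2))), 29), Add(Add(-8, 7), -13)) = Mul(Add(160, Pow(3, Rational(1, 2))), Add(-1, -13)) = Mul(Add(160, Pow(3, Rational(1, 2))), -14) = Add(-2240, Mul(-14, Pow(3, Rational(1, 2))))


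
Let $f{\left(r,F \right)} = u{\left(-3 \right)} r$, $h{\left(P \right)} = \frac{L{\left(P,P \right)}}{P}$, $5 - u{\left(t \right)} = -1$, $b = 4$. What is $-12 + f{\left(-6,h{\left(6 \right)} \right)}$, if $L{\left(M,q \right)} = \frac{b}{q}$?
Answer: $-48$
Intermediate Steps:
$L{\left(M,q \right)} = \frac{4}{q}$
$u{\left(t \right)} = 6$ ($u{\left(t \right)} = 5 - -1 = 5 + 1 = 6$)
$h{\left(P \right)} = \frac{4}{P^{2}}$ ($h{\left(P \right)} = \frac{4 \frac{1}{P}}{P} = \frac{4}{P^{2}}$)
$f{\left(r,F \right)} = 6 r$
$-12 + f{\left(-6,h{\left(6 \right)} \right)} = -12 + 6 \left(-6\right) = -12 - 36 = -48$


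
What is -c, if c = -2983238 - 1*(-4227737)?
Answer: -1244499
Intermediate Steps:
c = 1244499 (c = -2983238 + 4227737 = 1244499)
-c = -1*1244499 = -1244499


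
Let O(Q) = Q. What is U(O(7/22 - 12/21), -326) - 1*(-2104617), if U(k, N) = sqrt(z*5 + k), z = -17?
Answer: 2104617 + I*sqrt(2021866)/154 ≈ 2.1046e+6 + 9.2333*I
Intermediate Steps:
U(k, N) = sqrt(-85 + k) (U(k, N) = sqrt(-17*5 + k) = sqrt(-85 + k))
U(O(7/22 - 12/21), -326) - 1*(-2104617) = sqrt(-85 + (7/22 - 12/21)) - 1*(-2104617) = sqrt(-85 + (7*(1/22) - 12*1/21)) + 2104617 = sqrt(-85 + (7/22 - 4/7)) + 2104617 = sqrt(-85 - 39/154) + 2104617 = sqrt(-13129/154) + 2104617 = I*sqrt(2021866)/154 + 2104617 = 2104617 + I*sqrt(2021866)/154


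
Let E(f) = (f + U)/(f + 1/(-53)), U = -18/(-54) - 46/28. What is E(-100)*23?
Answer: 5186845/222642 ≈ 23.297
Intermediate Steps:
U = -55/42 (U = -18*(-1/54) - 46*1/28 = ⅓ - 23/14 = -55/42 ≈ -1.3095)
E(f) = (-55/42 + f)/(-1/53 + f) (E(f) = (f - 55/42)/(f + 1/(-53)) = (-55/42 + f)/(f - 1/53) = (-55/42 + f)/(-1/53 + f))
E(-100)*23 = (53*(-55 + 42*(-100))/(42*(-1 + 53*(-100))))*23 = (53*(-55 - 4200)/(42*(-1 - 5300)))*23 = ((53/42)*(-4255)/(-5301))*23 = ((53/42)*(-1/5301)*(-4255))*23 = (225515/222642)*23 = 5186845/222642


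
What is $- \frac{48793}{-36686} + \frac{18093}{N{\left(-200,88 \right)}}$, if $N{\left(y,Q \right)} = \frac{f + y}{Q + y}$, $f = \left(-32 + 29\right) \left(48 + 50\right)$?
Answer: $\frac{2860200043}{697034} \approx 4103.4$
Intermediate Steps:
$f = -294$ ($f = \left(-3\right) 98 = -294$)
$N{\left(y,Q \right)} = \frac{-294 + y}{Q + y}$
$- \frac{48793}{-36686} + \frac{18093}{N{\left(-200,88 \right)}} = - \frac{48793}{-36686} + \frac{18093}{\frac{1}{88 - 200} \left(-294 - 200\right)} = \left(-48793\right) \left(- \frac{1}{36686}\right) + \frac{18093}{\frac{1}{-112} \left(-494\right)} = \frac{48793}{36686} + \frac{18093}{\left(- \frac{1}{112}\right) \left(-494\right)} = \frac{48793}{36686} + \frac{18093}{\frac{247}{56}} = \frac{48793}{36686} + 18093 \cdot \frac{56}{247} = \frac{48793}{36686} + \frac{1013208}{247} = \frac{2860200043}{697034}$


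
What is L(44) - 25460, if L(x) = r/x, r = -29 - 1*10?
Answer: -1120279/44 ≈ -25461.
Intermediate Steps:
r = -39 (r = -29 - 10 = -39)
L(x) = -39/x
L(44) - 25460 = -39/44 - 25460 = -1120279/44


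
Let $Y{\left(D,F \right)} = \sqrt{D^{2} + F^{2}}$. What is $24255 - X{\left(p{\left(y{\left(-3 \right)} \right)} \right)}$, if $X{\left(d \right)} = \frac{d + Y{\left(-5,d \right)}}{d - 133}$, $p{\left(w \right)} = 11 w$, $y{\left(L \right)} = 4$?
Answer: $\frac{2158739}{89} + \frac{\sqrt{1961}}{89} \approx 24256.0$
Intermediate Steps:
$X{\left(d \right)} = \frac{d + \sqrt{25 + d^{2}}}{-133 + d}$ ($X{\left(d \right)} = \frac{d + \sqrt{\left(-5\right)^{2} + d^{2}}}{d - 133} = \frac{d + \sqrt{25 + d^{2}}}{-133 + d}$)
$24255 - X{\left(p{\left(y{\left(-3 \right)} \right)} \right)} = 24255 - \frac{11 \cdot 4 + \sqrt{25 + \left(11 \cdot 4\right)^{2}}}{-133 + 11 \cdot 4} = 24255 - \frac{44 + \sqrt{25 + 44^{2}}}{-133 + 44} = 24255 - \frac{44 + \sqrt{25 + 1936}}{-89} = 24255 - - \frac{44 + \sqrt{1961}}{89} = 24255 - \left(- \frac{44}{89} - \frac{\sqrt{1961}}{89}\right) = 24255 + \left(\frac{44}{89} + \frac{\sqrt{1961}}{89}\right) = \frac{2158739}{89} + \frac{\sqrt{1961}}{89}$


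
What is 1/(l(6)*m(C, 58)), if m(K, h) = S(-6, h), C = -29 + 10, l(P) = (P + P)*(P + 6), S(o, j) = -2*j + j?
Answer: -1/8352 ≈ -0.00011973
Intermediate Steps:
S(o, j) = -j
l(P) = 2*P*(6 + P) (l(P) = (2*P)*(6 + P) = 2*P*(6 + P))
C = -19
m(K, h) = -h
1/(l(6)*m(C, 58)) = 1/((2*6*(6 + 6))*(-1*58)) = 1/((2*6*12)*(-58)) = 1/(144*(-58)) = 1/(-8352) = -1/8352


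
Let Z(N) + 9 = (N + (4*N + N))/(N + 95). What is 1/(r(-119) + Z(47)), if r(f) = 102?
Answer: 71/6744 ≈ 0.010528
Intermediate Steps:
Z(N) = -9 + 6*N/(95 + N) (Z(N) = -9 + (N + (4*N + N))/(N + 95) = -9 + (N + 5*N)/(95 + N) = -9 + (6*N)/(95 + N) = -9 + 6*N/(95 + N))
1/(r(-119) + Z(47)) = 1/(102 + 3*(-285 - 1*47)/(95 + 47)) = 1/(102 + 3*(-285 - 47)/142) = 1/(102 + 3*(1/142)*(-332)) = 1/(102 - 498/71) = 1/(6744/71) = 71/6744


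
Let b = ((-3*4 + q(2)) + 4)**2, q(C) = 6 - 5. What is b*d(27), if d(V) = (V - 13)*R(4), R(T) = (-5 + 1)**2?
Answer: 10976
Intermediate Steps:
R(T) = 16 (R(T) = (-4)**2 = 16)
q(C) = 1
d(V) = -208 + 16*V (d(V) = (V - 13)*16 = (-13 + V)*16 = -208 + 16*V)
b = 49 (b = ((-3*4 + 1) + 4)**2 = ((-12 + 1) + 4)**2 = (-11 + 4)**2 = (-7)**2 = 49)
b*d(27) = 49*(-208 + 16*27) = 49*(-208 + 432) = 49*224 = 10976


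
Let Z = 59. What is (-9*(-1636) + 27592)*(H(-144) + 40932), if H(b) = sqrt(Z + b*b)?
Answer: 1732078512 + 42316*sqrt(20795) ≈ 1.7382e+9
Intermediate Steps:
H(b) = sqrt(59 + b**2) (H(b) = sqrt(59 + b*b) = sqrt(59 + b**2))
(-9*(-1636) + 27592)*(H(-144) + 40932) = (-9*(-1636) + 27592)*(sqrt(59 + (-144)**2) + 40932) = (14724 + 27592)*(sqrt(59 + 20736) + 40932) = 42316*(sqrt(20795) + 40932) = 42316*(40932 + sqrt(20795)) = 1732078512 + 42316*sqrt(20795)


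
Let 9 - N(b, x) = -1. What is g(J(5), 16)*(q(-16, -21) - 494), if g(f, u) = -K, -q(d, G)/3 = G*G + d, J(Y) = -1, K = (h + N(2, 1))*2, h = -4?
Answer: 21228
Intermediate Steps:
N(b, x) = 10 (N(b, x) = 9 - 1*(-1) = 9 + 1 = 10)
K = 12 (K = (-4 + 10)*2 = 6*2 = 12)
q(d, G) = -3*d - 3*G**2 (q(d, G) = -3*(G*G + d) = -3*(G**2 + d) = -3*(d + G**2) = -3*d - 3*G**2)
g(f, u) = -12 (g(f, u) = -1*12 = -12)
g(J(5), 16)*(q(-16, -21) - 494) = -12*((-3*(-16) - 3*(-21)**2) - 494) = -12*((48 - 3*441) - 494) = -12*((48 - 1323) - 494) = -12*(-1275 - 494) = -12*(-1769) = 21228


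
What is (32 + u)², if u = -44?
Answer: 144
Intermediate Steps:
(32 + u)² = (32 - 44)² = (-12)² = 144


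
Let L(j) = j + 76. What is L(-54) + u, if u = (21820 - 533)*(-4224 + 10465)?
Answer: 132852189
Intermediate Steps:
L(j) = 76 + j
u = 132852167 (u = 21287*6241 = 132852167)
L(-54) + u = (76 - 54) + 132852167 = 22 + 132852167 = 132852189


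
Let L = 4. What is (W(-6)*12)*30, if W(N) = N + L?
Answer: -720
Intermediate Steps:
W(N) = 4 + N (W(N) = N + 4 = 4 + N)
(W(-6)*12)*30 = ((4 - 6)*12)*30 = -2*12*30 = -24*30 = -720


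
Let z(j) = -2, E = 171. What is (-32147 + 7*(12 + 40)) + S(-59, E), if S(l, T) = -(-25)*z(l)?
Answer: -31833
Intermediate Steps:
S(l, T) = -50 (S(l, T) = -(-25)*(-2) = -5*10 = -50)
(-32147 + 7*(12 + 40)) + S(-59, E) = (-32147 + 7*(12 + 40)) - 50 = (-32147 + 7*52) - 50 = (-32147 + 364) - 50 = -31783 - 50 = -31833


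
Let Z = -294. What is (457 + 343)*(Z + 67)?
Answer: -181600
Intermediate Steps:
(457 + 343)*(Z + 67) = (457 + 343)*(-294 + 67) = 800*(-227) = -181600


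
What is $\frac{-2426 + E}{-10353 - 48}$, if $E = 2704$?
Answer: $- \frac{278}{10401} \approx -0.026728$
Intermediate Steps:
$\frac{-2426 + E}{-10353 - 48} = \frac{-2426 + 2704}{-10353 - 48} = \frac{278}{-10401} = 278 \left(- \frac{1}{10401}\right) = - \frac{278}{10401}$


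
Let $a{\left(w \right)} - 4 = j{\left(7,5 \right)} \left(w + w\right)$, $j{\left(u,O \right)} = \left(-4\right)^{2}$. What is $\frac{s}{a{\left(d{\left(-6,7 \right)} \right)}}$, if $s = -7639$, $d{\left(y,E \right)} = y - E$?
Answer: $\frac{7639}{412} \approx 18.541$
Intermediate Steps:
$j{\left(u,O \right)} = 16$
$a{\left(w \right)} = 4 + 32 w$ ($a{\left(w \right)} = 4 + 16 \left(w + w\right) = 4 + 16 \cdot 2 w = 4 + 32 w$)
$\frac{s}{a{\left(d{\left(-6,7 \right)} \right)}} = - \frac{7639}{4 + 32 \left(-6 - 7\right)} = - \frac{7639}{4 + 32 \left(-13\right)} = - \frac{7639}{4 - 416} = - \frac{7639}{-412} = \left(-7639\right) \left(- \frac{1}{412}\right) = \frac{7639}{412}$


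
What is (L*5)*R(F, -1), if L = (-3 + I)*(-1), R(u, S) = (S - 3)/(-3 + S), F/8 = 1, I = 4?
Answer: -5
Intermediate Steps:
F = 8 (F = 8*1 = 8)
R(u, S) = 1 (R(u, S) = (-3 + S)/(-3 + S) = 1)
L = -1 (L = (-3 + 4)*(-1) = 1*(-1) = -1)
(L*5)*R(F, -1) = -1*5*1 = -5*1 = -5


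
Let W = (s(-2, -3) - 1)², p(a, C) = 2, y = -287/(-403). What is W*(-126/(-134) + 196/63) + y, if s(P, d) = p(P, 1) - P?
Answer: 1003758/27001 ≈ 37.175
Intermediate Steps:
y = 287/403 (y = -287*(-1/403) = 287/403 ≈ 0.71216)
s(P, d) = 2 - P
W = 9 (W = ((2 - 1*(-2)) - 1)² = ((2 + 2) - 1)² = (4 - 1)² = 3² = 9)
W*(-126/(-134) + 196/63) + y = 9*(-126/(-134) + 196/63) + 287/403 = 9*(-126*(-1/134) + 196*(1/63)) + 287/403 = 9*(63/67 + 28/9) + 287/403 = 9*(2443/603) + 287/403 = 2443/67 + 287/403 = 1003758/27001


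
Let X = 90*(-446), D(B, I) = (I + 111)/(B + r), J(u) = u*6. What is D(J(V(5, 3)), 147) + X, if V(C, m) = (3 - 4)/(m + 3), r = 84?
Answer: -3331362/83 ≈ -40137.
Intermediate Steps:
V(C, m) = -1/(3 + m)
J(u) = 6*u
D(B, I) = (111 + I)/(84 + B) (D(B, I) = (I + 111)/(B + 84) = (111 + I)/(84 + B))
X = -40140
D(J(V(5, 3)), 147) + X = (111 + 147)/(84 + 6*(-1/(3 + 3))) - 40140 = 258/(84 + 6*(-1/6)) - 40140 = 258/(84 - 1) - 40140 = 258/83 - 40140 = -3331362/83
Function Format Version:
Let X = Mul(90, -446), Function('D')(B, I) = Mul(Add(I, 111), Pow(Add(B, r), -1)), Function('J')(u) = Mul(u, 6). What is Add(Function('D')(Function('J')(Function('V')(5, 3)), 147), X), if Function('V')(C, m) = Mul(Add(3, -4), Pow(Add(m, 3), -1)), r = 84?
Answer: Rational(-3331362, 83) ≈ -40137.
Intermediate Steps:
Function('V')(C, m) = Mul(-1, Pow(Add(3, m), -1))
Function('J')(u) = Mul(6, u)
Function('D')(B, I) = Mul(Pow(Add(84, B), -1), Add(111, I)) (Function('D')(B, I) = Mul(Add(I, 111), Pow(Add(B, 84), -1)) = Mul(Add(111, I), Pow(Add(84, B), -1)) = Mul(Pow(Add(84, B), -1), Add(111, I)))
X = -40140
Add(Function('D')(Function('J')(Function('V')(5, 3)), 147), X) = Add(Mul(Pow(Add(84, Mul(6, Mul(-1, Pow(Add(3, 3), -1)))), -1), Add(111, 147)), -40140) = Add(Mul(Pow(Add(84, Mul(6, Mul(-1, Pow(6, -1)))), -1), 258), -40140) = Add(Mul(Pow(Add(84, Mul(6, Mul(-1, Rational(1, 6)))), -1), 258), -40140) = Add(Mul(Pow(Add(84, Mul(6, Rational(-1, 6))), -1), 258), -40140) = Add(Mul(Pow(Add(84, -1), -1), 258), -40140) = Add(Mul(Pow(83, -1), 258), -40140) = Add(Mul(Rational(1, 83), 258), -40140) = Add(Rational(258, 83), -40140) = Rational(-3331362, 83)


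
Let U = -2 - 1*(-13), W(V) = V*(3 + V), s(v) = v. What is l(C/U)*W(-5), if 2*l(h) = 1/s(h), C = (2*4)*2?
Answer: 55/16 ≈ 3.4375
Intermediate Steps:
C = 16 (C = 8*2 = 16)
U = 11 (U = -2 + 13 = 11)
l(h) = 1/(2*h)
l(C/U)*W(-5) = (1/(2*((16/11))))*(-5*(3 - 5)) = (1/(2*((16*(1/11)))))*(-5*(-2)) = (1/(2*(16/11)))*10 = ((½)*(11/16))*10 = (11/32)*10 = 55/16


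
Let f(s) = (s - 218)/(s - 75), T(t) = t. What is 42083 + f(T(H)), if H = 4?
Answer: 2988107/71 ≈ 42086.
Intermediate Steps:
f(s) = (-218 + s)/(-75 + s)
42083 + f(T(H)) = 42083 + (-218 + 4)/(-75 + 4) = 42083 - 214/(-71) = 42083 - 1/71*(-214) = 42083 + 214/71 = 2988107/71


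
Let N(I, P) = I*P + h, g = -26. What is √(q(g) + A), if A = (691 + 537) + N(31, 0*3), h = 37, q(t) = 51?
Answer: 2*√329 ≈ 36.277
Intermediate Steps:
N(I, P) = 37 + I*P (N(I, P) = I*P + 37 = 37 + I*P)
A = 1265 (A = (691 + 537) + (37 + 31*(0*3)) = 1228 + (37 + 31*0) = 1228 + (37 + 0) = 1228 + 37 = 1265)
√(q(g) + A) = √(51 + 1265) = √1316 = 2*√329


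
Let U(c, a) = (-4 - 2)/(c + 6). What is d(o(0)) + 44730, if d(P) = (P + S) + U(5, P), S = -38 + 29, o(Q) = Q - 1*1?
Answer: 491914/11 ≈ 44719.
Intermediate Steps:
o(Q) = -1 + Q (o(Q) = Q - 1 = -1 + Q)
U(c, a) = -6/(6 + c)
S = -9
d(P) = -105/11 + P (d(P) = (P - 9) - 6/(6 + 5) = (-9 + P) - 6/11 = -105/11 + P)
d(o(0)) + 44730 = (-105/11 + (-1 + 0)) + 44730 = (-105/11 - 1) + 44730 = -116/11 + 44730 = 491914/11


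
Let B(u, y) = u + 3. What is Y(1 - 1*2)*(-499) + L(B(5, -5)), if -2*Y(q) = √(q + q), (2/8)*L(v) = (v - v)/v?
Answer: 499*I*√2/2 ≈ 352.85*I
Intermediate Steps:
B(u, y) = 3 + u
L(v) = 0 (L(v) = 4*((v - v)/v) = 4*(0/v) = 4*0 = 0)
Y(q) = -√2*√q/2 (Y(q) = -√(q + q)/2 = -√2*√q/2)
Y(1 - 1*2)*(-499) + L(B(5, -5)) = -√2*√(1 - 1*2)/2*(-499) + 0 = -√2*√(1 - 2)/2*(-499) + 0 = -√2*√(-1)/2*(-499) + 0 = -√2*I/2*(-499) + 0 = -I*√2/2*(-499) + 0 = 499*I*√2/2 + 0 = 499*I*√2/2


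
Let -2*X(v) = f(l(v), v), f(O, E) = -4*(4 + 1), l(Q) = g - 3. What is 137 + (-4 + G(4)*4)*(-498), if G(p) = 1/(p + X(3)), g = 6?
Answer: 13907/7 ≈ 1986.7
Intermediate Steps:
l(Q) = 3 (l(Q) = 6 - 3 = 3)
f(O, E) = -20 (f(O, E) = -4*5 = -20)
X(v) = 10 (X(v) = -½*(-20) = 10)
G(p) = 1/(10 + p) (G(p) = 1/(p + 10) = 1/(10 + p))
137 + (-4 + G(4)*4)*(-498) = 137 + (-4 + 4/(10 + 4))*(-498) = 137 + (-4 + 4/14)*(-498) = 137 + (-4 + (1/14)*4)*(-498) = 137 + (-4 + 2/7)*(-498) = 137 - 26/7*(-498) = 137 + 12948/7 = 13907/7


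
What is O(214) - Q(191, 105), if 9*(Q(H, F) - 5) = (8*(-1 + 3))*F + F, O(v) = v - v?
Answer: -610/3 ≈ -203.33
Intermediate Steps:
O(v) = 0
Q(H, F) = 5 + 17*F/9 (Q(H, F) = 5 + ((8*(-1 + 3))*F + F)/9 = 5 + ((8*2)*F + F)/9 = 5 + (16*F + F)/9 = 5 + (17*F)/9 = 5 + 17*F/9)
O(214) - Q(191, 105) = 0 - (5 + (17/9)*105) = 0 - (5 + 595/3) = 0 - 1*610/3 = 0 - 610/3 = -610/3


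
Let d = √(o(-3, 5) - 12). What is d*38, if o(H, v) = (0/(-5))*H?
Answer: 76*I*√3 ≈ 131.64*I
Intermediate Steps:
o(H, v) = 0 (o(H, v) = (0*(-⅕))*H = 0*H = 0)
d = 2*I*√3 (d = √(0 - 12) = √(-12) = 2*I*√3 ≈ 3.4641*I)
d*38 = (2*I*√3)*38 = 76*I*√3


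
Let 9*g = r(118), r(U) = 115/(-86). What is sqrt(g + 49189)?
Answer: sqrt(3274206706)/258 ≈ 221.79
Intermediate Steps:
r(U) = -115/86 (r(U) = 115*(-1/86) = -115/86)
g = -115/774 (g = (1/9)*(-115/86) = -115/774 ≈ -0.14858)
sqrt(g + 49189) = sqrt(-115/774 + 49189) = sqrt(38072171/774) = sqrt(3274206706)/258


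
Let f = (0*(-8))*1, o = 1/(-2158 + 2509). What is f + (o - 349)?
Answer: -122498/351 ≈ -349.00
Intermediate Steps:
o = 1/351 ≈ 0.0028490
f = 0 (f = 0*1 = 0)
f + (o - 349) = 0 + (1/351 - 349) = 0 - 122498/351 = -122498/351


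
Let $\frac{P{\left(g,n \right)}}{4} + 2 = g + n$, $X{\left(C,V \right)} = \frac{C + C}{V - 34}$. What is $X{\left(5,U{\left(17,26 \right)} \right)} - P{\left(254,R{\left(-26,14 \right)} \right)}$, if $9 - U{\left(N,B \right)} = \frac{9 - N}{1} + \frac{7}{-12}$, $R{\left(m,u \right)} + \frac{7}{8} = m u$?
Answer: $\frac{177651}{394} \approx 450.89$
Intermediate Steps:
$R{\left(m,u \right)} = - \frac{7}{8} + m u$
$U{\left(N,B \right)} = \frac{7}{12} + N$ ($U{\left(N,B \right)} = 9 - \left(\frac{9 - N}{1} + \frac{7}{-12}\right) = 9 - \left(\left(9 - N\right) 1 + 7 \left(- \frac{1}{12}\right)\right) = 9 - \left(\left(9 - N\right) - \frac{7}{12}\right) = 9 - \left(\frac{101}{12} - N\right) = 9 + \left(- \frac{101}{12} + N\right) = \frac{7}{12} + N$)
$X{\left(C,V \right)} = \frac{2 C}{-34 + V}$
$P{\left(g,n \right)} = -8 + 4 g + 4 n$ ($P{\left(g,n \right)} = -8 + 4 \left(g + n\right) = -8 + \left(4 g + 4 n\right) = -8 + 4 g + 4 n$)
$X{\left(5,U{\left(17,26 \right)} \right)} - P{\left(254,R{\left(-26,14 \right)} \right)} = 2 \cdot 5 \frac{1}{-34 + \left(\frac{7}{12} + 17\right)} - \left(-8 + 4 \cdot 254 + 4 \left(- \frac{7}{8} - 364\right)\right) = 2 \cdot 5 \frac{1}{-34 + \frac{211}{12}} - \left(-8 + 1016 + 4 \left(- \frac{7}{8} - 364\right)\right) = 2 \cdot 5 \frac{1}{- \frac{197}{12}} - \left(-8 + 1016 + 4 \left(- \frac{2919}{8}\right)\right) = 2 \cdot 5 \left(- \frac{12}{197}\right) - \left(-8 + 1016 - \frac{2919}{2}\right) = - \frac{120}{197} - - \frac{903}{2} = - \frac{120}{197} + \frac{903}{2} = \frac{177651}{394}$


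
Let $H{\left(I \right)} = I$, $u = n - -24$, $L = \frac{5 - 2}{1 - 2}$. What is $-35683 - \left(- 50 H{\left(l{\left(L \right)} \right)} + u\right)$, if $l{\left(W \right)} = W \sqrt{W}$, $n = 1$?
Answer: $-35708 - 150 i \sqrt{3} \approx -35708.0 - 259.81 i$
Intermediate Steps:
$L = -3$ ($L = \frac{3}{-1} = 3 \left(-1\right) = -3$)
$u = 25$ ($u = 1 - -24 = 1 + 24 = 25$)
$l{\left(W \right)} = W^{\frac{3}{2}}$
$-35683 - \left(- 50 H{\left(l{\left(L \right)} \right)} + u\right) = -35683 - \left(- 50 \left(-3\right)^{\frac{3}{2}} + 25\right) = -35683 - \left(- 50 \left(- 3 i \sqrt{3}\right) + 25\right) = -35683 - \left(150 i \sqrt{3} + 25\right) = -35683 - \left(25 + 150 i \sqrt{3}\right) = -35708 - 150 i \sqrt{3}$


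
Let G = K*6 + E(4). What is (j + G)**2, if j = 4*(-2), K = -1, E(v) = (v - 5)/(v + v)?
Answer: 12769/64 ≈ 199.52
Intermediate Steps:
E(v) = (-5 + v)/(2*v) (E(v) = (-5 + v)/((2*v)) = (-5 + v)*(1/(2*v)) = (-5 + v)/(2*v))
j = -8
G = -49/8 (G = -1*6 + (1/2)*(-5 + 4)/4 = -6 + (1/2)*(1/4)*(-1) = -6 - 1/8 = -49/8 ≈ -6.1250)
(j + G)**2 = (-8 - 49/8)**2 = (-113/8)**2 = 12769/64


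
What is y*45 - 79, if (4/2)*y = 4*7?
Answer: 551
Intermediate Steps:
y = 14 (y = (4*7)/2 = (½)*28 = 14)
y*45 - 79 = 14*45 - 79 = 630 - 79 = 551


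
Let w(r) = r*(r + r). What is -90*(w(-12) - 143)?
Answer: -13050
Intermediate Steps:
w(r) = 2*r² (w(r) = r*(2*r) = 2*r²)
-90*(w(-12) - 143) = -90*(2*(-12)² - 143) = -90*(2*144 - 143) = -90*(288 - 143) = -90*145 = -13050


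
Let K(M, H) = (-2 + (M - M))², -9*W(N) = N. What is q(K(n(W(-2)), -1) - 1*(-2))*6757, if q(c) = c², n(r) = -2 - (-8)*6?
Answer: 243252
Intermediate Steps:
W(N) = -N/9
n(r) = 46 (n(r) = -2 - 4*(-12) = -2 + 48 = 46)
K(M, H) = 4 (K(M, H) = (-2 + 0)² = (-2)² = 4)
q(K(n(W(-2)), -1) - 1*(-2))*6757 = (4 - 1*(-2))²*6757 = (4 + 2)²*6757 = 6²*6757 = 36*6757 = 243252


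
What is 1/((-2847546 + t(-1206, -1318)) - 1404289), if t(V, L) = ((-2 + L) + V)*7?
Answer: -1/4269517 ≈ -2.3422e-7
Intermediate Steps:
t(V, L) = -14 + 7*L + 7*V (t(V, L) = (-2 + L + V)*7 = -14 + 7*L + 7*V)
1/((-2847546 + t(-1206, -1318)) - 1404289) = 1/((-2847546 + (-14 + 7*(-1318) + 7*(-1206))) - 1404289) = 1/((-2847546 + (-14 - 9226 - 8442)) - 1404289) = 1/((-2847546 - 17682) - 1404289) = 1/(-2865228 - 1404289) = 1/(-4269517) = -1/4269517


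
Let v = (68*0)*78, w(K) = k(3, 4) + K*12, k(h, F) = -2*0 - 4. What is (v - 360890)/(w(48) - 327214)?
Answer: 180445/163321 ≈ 1.1048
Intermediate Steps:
k(h, F) = -4 (k(h, F) = 0 - 4 = -4)
w(K) = -4 + 12*K (w(K) = -4 + K*12 = -4 + 12*K)
v = 0 (v = 0*78 = 0)
(v - 360890)/(w(48) - 327214) = (0 - 360890)/((-4 + 12*48) - 327214) = -360890/((-4 + 576) - 327214) = -360890/(572 - 327214) = -360890/(-326642) = -360890*(-1/326642) = 180445/163321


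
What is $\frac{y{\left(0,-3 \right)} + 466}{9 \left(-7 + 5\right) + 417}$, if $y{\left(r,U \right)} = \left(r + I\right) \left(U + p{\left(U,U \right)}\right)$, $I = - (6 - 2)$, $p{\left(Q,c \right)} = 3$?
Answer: $\frac{466}{399} \approx 1.1679$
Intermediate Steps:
$I = -4$ ($I = \left(-1\right) 4 = -4$)
$y{\left(r,U \right)} = \left(-4 + r\right) \left(3 + U\right)$ ($y{\left(r,U \right)} = \left(r - 4\right) \left(U + 3\right) = \left(-4 + r\right) \left(3 + U\right)$)
$\frac{y{\left(0,-3 \right)} + 466}{9 \left(-7 + 5\right) + 417} = \frac{\left(-12 - -12 + 3 \cdot 0 - 0\right) + 466}{9 \left(-7 + 5\right) + 417} = \frac{\left(-12 + 12 + 0 + 0\right) + 466}{9 \left(-2\right) + 417} = \frac{0 + 466}{-18 + 417} = \frac{466}{399}$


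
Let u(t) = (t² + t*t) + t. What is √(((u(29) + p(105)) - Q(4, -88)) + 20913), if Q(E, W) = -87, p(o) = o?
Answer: 4*√1426 ≈ 151.05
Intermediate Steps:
u(t) = t + 2*t² (u(t) = (t² + t²) + t = 2*t² + t = t + 2*t²)
√(((u(29) + p(105)) - Q(4, -88)) + 20913) = √(((29*(1 + 2*29) + 105) - 1*(-87)) + 20913) = √(((29*(1 + 58) + 105) + 87) + 20913) = √(((29*59 + 105) + 87) + 20913) = √(((1711 + 105) + 87) + 20913) = √((1816 + 87) + 20913) = √(1903 + 20913) = √22816 = 4*√1426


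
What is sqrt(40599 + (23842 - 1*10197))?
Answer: 2*sqrt(13561) ≈ 232.90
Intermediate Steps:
sqrt(40599 + (23842 - 1*10197)) = sqrt(40599 + (23842 - 10197)) = sqrt(40599 + 13645) = sqrt(54244) = 2*sqrt(13561)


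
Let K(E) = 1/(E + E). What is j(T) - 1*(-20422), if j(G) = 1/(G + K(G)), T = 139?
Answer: 789167624/38643 ≈ 20422.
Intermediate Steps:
K(E) = 1/(2*E)
j(G) = 1/(G + 1/(2*G))
j(T) - 1*(-20422) = 2*139/(1 + 2*139**2) - 1*(-20422) = 2*139/(1 + 2*19321) + 20422 = 2*139/(1 + 38642) + 20422 = 2*139/38643 + 20422 = 2*139*(1/38643) + 20422 = 278/38643 + 20422 = 789167624/38643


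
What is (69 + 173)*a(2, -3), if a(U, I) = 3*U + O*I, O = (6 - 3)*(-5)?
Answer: 12342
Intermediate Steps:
O = -15 (O = 3*(-5) = -15)
a(U, I) = -15*I + 3*U (a(U, I) = 3*U - 15*I = -15*I + 3*U)
(69 + 173)*a(2, -3) = (69 + 173)*(-15*(-3) + 3*2) = 242*(45 + 6) = 242*51 = 12342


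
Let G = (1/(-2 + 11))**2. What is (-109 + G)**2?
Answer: 77933584/6561 ≈ 11878.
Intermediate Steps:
G = 1/81 (G = (1/9)**2 = 1/81 ≈ 0.012346)
(-109 + G)**2 = (-109 + 1/81)**2 = (-8828/81)**2 = 77933584/6561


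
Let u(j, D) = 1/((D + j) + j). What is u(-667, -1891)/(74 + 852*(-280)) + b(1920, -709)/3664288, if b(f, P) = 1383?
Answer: 12368522783/32770552048800 ≈ 0.00037743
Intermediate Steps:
u(j, D) = 1/(D + 2*j)
u(-667, -1891)/(74 + 852*(-280)) + b(1920, -709)/3664288 = 1/((-1891 + 2*(-667))*(74 + 852*(-280))) + 1383/3664288 = 1/((-1891 - 1334)*(74 - 238560)) + 1383*(1/3664288) = 1/(-3225*(-238486)) + 1383/3664288 = -1/3225*(-1/238486) + 1383/3664288 = 1/769117350 + 1383/3664288 = 12368522783/32770552048800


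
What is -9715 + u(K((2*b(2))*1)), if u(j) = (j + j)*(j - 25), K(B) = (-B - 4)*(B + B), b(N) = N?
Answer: 1677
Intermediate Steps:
K(B) = 2*B*(-4 - B) (K(B) = (-4 - B)*(2*B) = 2*B*(-4 - B))
u(j) = 2*j*(-25 + j) (u(j) = (2*j)*(-25 + j) = 2*j*(-25 + j))
-9715 + u(K((2*b(2))*1)) = -9715 + 2*(-2*(2*2)*1*(4 + (2*2)*1))*(-25 - 2*(2*2)*1*(4 + (2*2)*1)) = -9715 + 2*(-2*4*1*(4 + 4*1))*(-25 - 2*4*1*(4 + 4*1)) = -9715 + 2*(-2*4*(4 + 4))*(-25 - 2*4*(4 + 4)) = -9715 + 2*(-2*4*8)*(-25 - 2*4*8) = -9715 + 2*(-64)*(-25 - 64) = -9715 + 2*(-64)*(-89) = -9715 + 11392 = 1677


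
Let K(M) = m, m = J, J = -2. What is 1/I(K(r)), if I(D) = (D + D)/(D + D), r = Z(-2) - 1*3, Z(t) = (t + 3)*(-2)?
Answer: 1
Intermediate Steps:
Z(t) = -6 - 2*t (Z(t) = (3 + t)*(-2) = -6 - 2*t)
m = -2
r = -5 (r = (-6 - 2*(-2)) - 1*3 = (-6 + 4) - 3 = -2 - 3 = -5)
K(M) = -2
I(D) = 1 (I(D) = (2*D)/((2*D)) = (2*D)*(1/(2*D)) = 1)
1/I(K(r)) = 1/1 = 1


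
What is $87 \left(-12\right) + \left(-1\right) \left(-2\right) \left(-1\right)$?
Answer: $-1046$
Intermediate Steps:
$87 \left(-12\right) + \left(-1\right) \left(-2\right) \left(-1\right) = -1044 + 2 \left(-1\right) = -1044 - 2 = -1046$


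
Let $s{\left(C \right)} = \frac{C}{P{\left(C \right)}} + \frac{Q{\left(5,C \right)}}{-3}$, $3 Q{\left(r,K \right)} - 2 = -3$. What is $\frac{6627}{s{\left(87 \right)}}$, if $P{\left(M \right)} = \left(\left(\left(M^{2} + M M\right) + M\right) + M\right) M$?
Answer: $\frac{304417872}{5107} \approx 59608.0$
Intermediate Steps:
$Q{\left(r,K \right)} = - \frac{1}{3}$ ($Q{\left(r,K \right)} = \frac{2}{3} + \frac{1}{3} \left(-3\right) = \frac{2}{3} - 1 = - \frac{1}{3}$)
$P{\left(M \right)} = M \left(2 M + 2 M^{2}\right)$ ($P{\left(M \right)} = \left(\left(\left(M^{2} + M^{2}\right) + M\right) + M\right) M = \left(\left(2 M^{2} + M\right) + M\right) M = \left(\left(M + 2 M^{2}\right) + M\right) M = \left(2 M + 2 M^{2}\right) M = M \left(2 M + 2 M^{2}\right)$)
$s{\left(C \right)} = \frac{1}{9} + \frac{1}{2 C \left(1 + C\right)}$ ($s{\left(C \right)} = \frac{C}{2 C^{2} \left(1 + C\right)} - \frac{1}{3 \left(-3\right)} = C \frac{1}{2 C^{2} \left(1 + C\right)} - - \frac{1}{9} = \frac{1}{2 C \left(1 + C\right)} + \frac{1}{9} = \frac{1}{9} + \frac{1}{2 C \left(1 + C\right)}$)
$\frac{6627}{s{\left(87 \right)}} = \frac{6627}{\frac{1}{18} \cdot \frac{1}{87} \frac{1}{1 + 87} \left(9 + 2 \cdot 87 \left(1 + 87\right)\right)} = \frac{6627}{\frac{1}{18} \cdot \frac{1}{87} \cdot \frac{1}{88} \left(9 + 2 \cdot 87 \cdot 88\right)} = \frac{6627}{\frac{1}{18} \cdot \frac{1}{87} \cdot \frac{1}{88} \left(9 + 15312\right)} = \frac{6627}{\frac{1}{18} \cdot \frac{1}{87} \cdot \frac{1}{88} \cdot 15321} = \frac{6627}{\frac{5107}{45936}} = 6627 \cdot \frac{45936}{5107} = \frac{304417872}{5107}$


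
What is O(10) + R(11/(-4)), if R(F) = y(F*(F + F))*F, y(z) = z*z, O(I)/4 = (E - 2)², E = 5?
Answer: -151835/256 ≈ -593.11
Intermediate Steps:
O(I) = 36 (O(I) = 4*(5 - 2)² = 4*3² = 4*9 = 36)
y(z) = z²
R(F) = 4*F⁵ (R(F) = (F*(F + F))²*F = (F*(2*F))²*F = (2*F²)²*F = (4*F⁴)*F = 4*F⁵)
O(10) + R(11/(-4)) = 36 + 4*(11/(-4))⁵ = 36 + 4*(11*(-¼))⁵ = 36 + 4*(-11/4)⁵ = 36 + 4*(-161051/1024) = 36 - 161051/256 = -151835/256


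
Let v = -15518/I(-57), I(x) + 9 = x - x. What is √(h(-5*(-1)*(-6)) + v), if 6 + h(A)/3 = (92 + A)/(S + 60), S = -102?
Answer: √750491/21 ≈ 41.253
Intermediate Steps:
I(x) = -9 (I(x) = -9 + (x - x) = -9 + 0 = -9)
h(A) = -172/7 - A/14 (h(A) = -18 + 3*((92 + A)/(-102 + 60)) = -18 + 3*((92 + A)/(-42)) = -18 + 3*((92 + A)*(-1/42)) = -18 + 3*(-46/21 - A/42) = -18 + (-46/7 - A/14) = -172/7 - A/14)
v = 15518/9 (v = -15518/(-9) = -15518*(-⅑) = 15518/9 ≈ 1724.2)
√(h(-5*(-1)*(-6)) + v) = √((-172/7 - (-5*(-1))*(-6)/14) + 15518/9) = √((-172/7 - 5*(-6)/14) + 15518/9) = √((-172/7 - 1/14*(-30)) + 15518/9) = √((-172/7 + 15/7) + 15518/9) = √(-157/7 + 15518/9) = √(107213/63) = √750491/21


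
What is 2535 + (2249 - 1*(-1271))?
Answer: 6055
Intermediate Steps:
2535 + (2249 - 1*(-1271)) = 2535 + (2249 + 1271) = 2535 + 3520 = 6055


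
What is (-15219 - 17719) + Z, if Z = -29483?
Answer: -62421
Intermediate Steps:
(-15219 - 17719) + Z = (-15219 - 17719) - 29483 = -32938 - 29483 = -62421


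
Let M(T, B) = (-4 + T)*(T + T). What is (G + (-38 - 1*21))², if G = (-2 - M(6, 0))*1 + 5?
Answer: 6400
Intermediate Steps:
M(T, B) = 2*T*(-4 + T) (M(T, B) = (-4 + T)*(2*T) = 2*T*(-4 + T))
G = -21 (G = (-2 - 2*6*(-4 + 6))*1 + 5 = (-2 - 2*6*2)*1 + 5 = (-2 - 1*24)*1 + 5 = (-2 - 24)*1 + 5 = -26*1 + 5 = -26 + 5 = -21)
(G + (-38 - 1*21))² = (-21 + (-38 - 1*21))² = (-21 + (-38 - 21))² = (-21 - 59)² = (-80)² = 6400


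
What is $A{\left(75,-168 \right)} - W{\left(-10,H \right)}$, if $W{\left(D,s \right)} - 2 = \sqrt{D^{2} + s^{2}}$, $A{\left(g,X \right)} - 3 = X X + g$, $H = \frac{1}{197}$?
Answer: $28300 - \frac{\sqrt{3880901}}{197} \approx 28290.0$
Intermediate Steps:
$H = \frac{1}{197} \approx 0.0050761$
$A{\left(g,X \right)} = 3 + g + X^{2}$ ($A{\left(g,X \right)} = 3 + \left(X X + g\right) = 3 + \left(X^{2} + g\right) = 3 + \left(g + X^{2}\right) = 3 + g + X^{2}$)
$W{\left(D,s \right)} = 2 + \sqrt{D^{2} + s^{2}}$
$A{\left(75,-168 \right)} - W{\left(-10,H \right)} = \left(3 + 75 + \left(-168\right)^{2}\right) - \left(2 + \sqrt{\left(-10\right)^{2} + \left(\frac{1}{197}\right)^{2}}\right) = \left(3 + 75 + 28224\right) - \left(2 + \sqrt{100 + \frac{1}{38809}}\right) = 28302 - \left(2 + \sqrt{\frac{3880901}{38809}}\right) = 28302 - \left(2 + \frac{\sqrt{3880901}}{197}\right) = 28300 - \frac{\sqrt{3880901}}{197}$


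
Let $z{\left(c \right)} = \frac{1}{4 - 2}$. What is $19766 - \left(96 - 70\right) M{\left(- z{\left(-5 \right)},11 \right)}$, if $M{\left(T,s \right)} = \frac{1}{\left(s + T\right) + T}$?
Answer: $\frac{98817}{5} \approx 19763.0$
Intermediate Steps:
$z{\left(c \right)} = \frac{1}{2}$
$M{\left(T,s \right)} = \frac{1}{s + 2 T}$ ($M{\left(T,s \right)} = \frac{1}{\left(T + s\right) + T} = \frac{1}{s + 2 T}$)
$19766 - \left(96 - 70\right) M{\left(- z{\left(-5 \right)},11 \right)} = 19766 - \frac{96 - 70}{11 + 2 \left(\left(-1\right) \frac{1}{2}\right)} = 19766 - \frac{26}{11 + 2 \left(- \frac{1}{2}\right)} = 19766 - \frac{26}{11 - 1} = 19766 - \frac{26}{10} = 19766 - 26 \cdot \frac{1}{10} = 19766 - \frac{13}{5} = \frac{98817}{5}$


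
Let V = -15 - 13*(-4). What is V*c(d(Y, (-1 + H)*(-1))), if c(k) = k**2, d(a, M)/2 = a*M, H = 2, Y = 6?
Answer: 5328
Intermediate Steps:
d(a, M) = 2*M*a (d(a, M) = 2*(a*M) = 2*(M*a) = 2*M*a)
V = 37 (V = -15 + 52 = 37)
V*c(d(Y, (-1 + H)*(-1))) = 37*(2*((-1 + 2)*(-1))*6)**2 = 37*(2*(1*(-1))*6)**2 = 37*(2*(-1)*6)**2 = 37*(-12)**2 = 37*144 = 5328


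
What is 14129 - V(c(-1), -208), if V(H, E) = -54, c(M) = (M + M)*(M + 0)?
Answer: 14183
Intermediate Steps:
c(M) = 2*M² (c(M) = (2*M)*M = 2*M²)
14129 - V(c(-1), -208) = 14129 - 1*(-54) = 14129 + 54 = 14183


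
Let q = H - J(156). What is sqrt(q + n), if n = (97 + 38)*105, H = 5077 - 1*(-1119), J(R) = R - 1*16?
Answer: sqrt(20231) ≈ 142.24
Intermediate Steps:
J(R) = -16 + R (J(R) = R - 16 = -16 + R)
H = 6196 (H = 5077 + 1119 = 6196)
n = 14175 (n = 135*105 = 14175)
q = 6056 (q = 6196 - (-16 + 156) = 6196 - 1*140 = 6196 - 140 = 6056)
sqrt(q + n) = sqrt(6056 + 14175) = sqrt(20231)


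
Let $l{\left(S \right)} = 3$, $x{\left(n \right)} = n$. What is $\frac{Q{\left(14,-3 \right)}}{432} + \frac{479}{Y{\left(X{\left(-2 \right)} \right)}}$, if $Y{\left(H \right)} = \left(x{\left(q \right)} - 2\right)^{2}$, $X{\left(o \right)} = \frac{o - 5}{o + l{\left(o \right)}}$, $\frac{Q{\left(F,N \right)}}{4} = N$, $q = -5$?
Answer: $\frac{17195}{1764} \approx 9.7477$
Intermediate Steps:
$Q{\left(F,N \right)} = 4 N$
$X{\left(o \right)} = \frac{-5 + o}{3 + o}$ ($X{\left(o \right)} = \frac{o - 5}{o + 3} = \frac{-5 + o}{3 + o}$)
$Y{\left(H \right)} = 49$ ($Y{\left(H \right)} = \left(-5 - 2\right)^{2} = \left(-7\right)^{2} = 49$)
$\frac{Q{\left(14,-3 \right)}}{432} + \frac{479}{Y{\left(X{\left(-2 \right)} \right)}} = \frac{4 \left(-3\right)}{432} + \frac{479}{49} = \left(-12\right) \frac{1}{432} + 479 \cdot \frac{1}{49} = - \frac{1}{36} + \frac{479}{49} = \frac{17195}{1764}$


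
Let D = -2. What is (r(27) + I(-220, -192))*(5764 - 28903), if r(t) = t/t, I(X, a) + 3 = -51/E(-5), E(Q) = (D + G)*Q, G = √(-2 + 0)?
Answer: 624753/5 + 393363*I*√2/10 ≈ 1.2495e+5 + 55630.0*I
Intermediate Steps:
G = I*√2 (G = √(-2) = I*√2 ≈ 1.4142*I)
E(Q) = Q*(-2 + I*√2) (E(Q) = (-2 + I*√2)*Q = Q*(-2 + I*√2))
I(X, a) = -3 - 51/(10 - 5*I*√2) (I(X, a) = -3 - 51*(-1/(5*(-2 + I*√2))) = -3 - 51/(10 - 5*I*√2))
r(t) = 1
(r(27) + I(-220, -192))*(5764 - 28903) = (1 + (-32/5 - 17*I*√2/10))*(5764 - 28903) = (-27/5 - 17*I*√2/10)*(-23139) = 624753/5 + 393363*I*√2/10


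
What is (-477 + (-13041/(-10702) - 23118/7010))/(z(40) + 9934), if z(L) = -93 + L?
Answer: -17970508983/370641349310 ≈ -0.048485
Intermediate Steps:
(-477 + (-13041/(-10702) - 23118/7010))/(z(40) + 9934) = (-477 + (-13041/(-10702) - 23118/7010))/((-93 + 40) + 9934) = (-477 + (-13041*(-1/10702) - 23118*1/7010))/(-53 + 9934) = (-477 + (13041/10702 - 11559/3505))/9881 = (-477 - 77995713/37510510)*(1/9881) = -17970508983/37510510*1/9881 = -17970508983/370641349310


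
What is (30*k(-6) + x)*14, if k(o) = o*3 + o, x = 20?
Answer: -9800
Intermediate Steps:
k(o) = 4*o (k(o) = 3*o + o = 4*o)
(30*k(-6) + x)*14 = (30*(4*(-6)) + 20)*14 = (30*(-24) + 20)*14 = (-720 + 20)*14 = -700*14 = -9800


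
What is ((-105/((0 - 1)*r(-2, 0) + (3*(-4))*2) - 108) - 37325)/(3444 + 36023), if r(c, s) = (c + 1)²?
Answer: -187144/197335 ≈ -0.94836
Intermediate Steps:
r(c, s) = (1 + c)²
((-105/((0 - 1)*r(-2, 0) + (3*(-4))*2) - 108) - 37325)/(3444 + 36023) = ((-105/((0 - 1)*(1 - 2)² + (3*(-4))*2) - 108) - 37325)/(3444 + 36023) = ((-105/(-1*(-1)² - 12*2) - 108) - 37325)/39467 = ((-105/(-1*1 - 24) - 108) - 37325)*(1/39467) = ((-105/(-1 - 24) - 108) - 37325)*(1/39467) = ((-105/(-25) - 108) - 37325)*(1/39467) = ((-1/25*(-105) - 108) - 37325)*(1/39467) = ((21/5 - 108) - 37325)*(1/39467) = (-519/5 - 37325)*(1/39467) = -187144/5*1/39467 = -187144/197335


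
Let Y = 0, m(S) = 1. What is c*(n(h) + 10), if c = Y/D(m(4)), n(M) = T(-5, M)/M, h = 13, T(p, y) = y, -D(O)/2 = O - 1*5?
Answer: 0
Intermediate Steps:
D(O) = 10 - 2*O (D(O) = -2*(O - 1*5) = -2*(O - 5) = -2*(-5 + O) = 10 - 2*O)
n(M) = 1 (n(M) = M/M = 1)
c = 0 (c = 0/(10 - 2*1) = 0/(10 - 2) = 0/8 = 0*(⅛) = 0)
c*(n(h) + 10) = 0*(1 + 10) = 0*11 = 0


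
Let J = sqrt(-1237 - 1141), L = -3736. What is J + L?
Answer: -3736 + I*sqrt(2378) ≈ -3736.0 + 48.765*I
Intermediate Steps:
J = I*sqrt(2378) (J = sqrt(-2378) = I*sqrt(2378) ≈ 48.765*I)
J + L = I*sqrt(2378) - 3736 = -3736 + I*sqrt(2378)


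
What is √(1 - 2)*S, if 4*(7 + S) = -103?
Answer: -131*I/4 ≈ -32.75*I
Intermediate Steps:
S = -131/4 (S = -7 + (¼)*(-103) = -7 - 103/4 = -131/4 ≈ -32.750)
√(1 - 2)*S = √(1 - 2)*(-131/4) = √(-1)*(-131/4) = I*(-131/4) = -131*I/4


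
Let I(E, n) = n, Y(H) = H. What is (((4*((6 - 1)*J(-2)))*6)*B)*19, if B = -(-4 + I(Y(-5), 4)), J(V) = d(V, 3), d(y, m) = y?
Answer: 0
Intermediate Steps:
J(V) = V
B = 0 (B = -(-4 + 4) = -1*0 = 0)
(((4*((6 - 1)*J(-2)))*6)*B)*19 = (((4*((6 - 1)*(-2)))*6)*0)*19 = (((4*(5*(-2)))*6)*0)*19 = (((4*(-10))*6)*0)*19 = (-40*6*0)*19 = -240*0*19 = 0*19 = 0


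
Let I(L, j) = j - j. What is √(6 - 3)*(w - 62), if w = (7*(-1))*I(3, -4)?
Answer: -62*√3 ≈ -107.39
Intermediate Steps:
I(L, j) = 0
w = 0 (w = (7*(-1))*0 = -7*0 = 0)
√(6 - 3)*(w - 62) = √(6 - 3)*(0 - 62) = √3*(-62) = -62*√3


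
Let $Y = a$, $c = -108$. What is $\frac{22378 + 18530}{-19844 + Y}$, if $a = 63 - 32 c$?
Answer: $- \frac{40908}{16325} \approx -2.5059$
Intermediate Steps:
$a = 3519$ ($a = 63 - -3456 = 63 + 3456 = 3519$)
$Y = 3519$
$\frac{22378 + 18530}{-19844 + Y} = \frac{22378 + 18530}{-19844 + 3519} = \frac{40908}{-16325} = 40908 \left(- \frac{1}{16325}\right) = - \frac{40908}{16325}$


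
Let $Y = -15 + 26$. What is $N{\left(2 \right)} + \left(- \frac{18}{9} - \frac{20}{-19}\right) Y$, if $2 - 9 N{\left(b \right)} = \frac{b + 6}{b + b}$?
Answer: $- \frac{198}{19} \approx -10.421$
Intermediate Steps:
$N{\left(b \right)} = \frac{2}{9} - \frac{6 + b}{18 b}$ ($N{\left(b \right)} = \frac{2}{9} - \frac{\left(b + 6\right) \frac{1}{b + b}}{9} = \frac{2}{9} - \frac{\left(6 + b\right) \frac{1}{2 b}}{9} = \frac{2}{9} - \frac{\frac{1}{2} \frac{1}{b} \left(6 + b\right)}{9} = \frac{2}{9} - \frac{6 + b}{18 b}$)
$Y = 11$
$N{\left(2 \right)} + \left(- \frac{18}{9} - \frac{20}{-19}\right) Y = \frac{-2 + 2}{6 \cdot 2} + \left(- \frac{18}{9} - \frac{20}{-19}\right) 11 = \frac{1}{6} \cdot \frac{1}{2} \cdot 0 + \left(\left(-18\right) \frac{1}{9} - - \frac{20}{19}\right) 11 = 0 + \left(-2 + \frac{20}{19}\right) 11 = 0 - \frac{198}{19} = - \frac{198}{19}$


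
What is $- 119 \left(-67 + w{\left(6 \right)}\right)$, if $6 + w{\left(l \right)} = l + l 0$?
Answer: $7973$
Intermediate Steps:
$w{\left(l \right)} = -6 + l$ ($w{\left(l \right)} = -6 + \left(l + l 0\right) = -6 + \left(l + 0\right) = -6 + l$)
$- 119 \left(-67 + w{\left(6 \right)}\right) = - 119 \left(-67 + \left(-6 + 6\right)\right) = - 119 \left(-67 + 0\right) = \left(-119\right) \left(-67\right) = 7973$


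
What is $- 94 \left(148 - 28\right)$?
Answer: $-11280$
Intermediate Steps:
$- 94 \left(148 - 28\right) = \left(-94\right) 120 = -11280$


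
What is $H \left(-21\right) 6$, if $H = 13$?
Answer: $-1638$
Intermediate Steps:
$H \left(-21\right) 6 = 13 \left(-21\right) 6 = \left(-273\right) 6 = -1638$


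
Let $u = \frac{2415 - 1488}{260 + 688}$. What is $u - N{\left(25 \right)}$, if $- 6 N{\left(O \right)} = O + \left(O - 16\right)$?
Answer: $\frac{6299}{948} \approx 6.6445$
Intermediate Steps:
$u = \frac{309}{316}$ ($u = \frac{927}{948} = 927 \cdot \frac{1}{948} = \frac{309}{316} \approx 0.97785$)
$N{\left(O \right)} = \frac{8}{3} - \frac{O}{3}$ ($N{\left(O \right)} = - \frac{O + \left(O - 16\right)}{6} = - \frac{O + \left(-16 + O\right)}{6} = - \frac{-16 + 2 O}{6} = \frac{8}{3} - \frac{O}{3}$)
$u - N{\left(25 \right)} = \frac{309}{316} - \left(\frac{8}{3} - \frac{25}{3}\right) = \frac{309}{316} - - \frac{17}{3} = \frac{309}{316} + \frac{17}{3} = \frac{6299}{948}$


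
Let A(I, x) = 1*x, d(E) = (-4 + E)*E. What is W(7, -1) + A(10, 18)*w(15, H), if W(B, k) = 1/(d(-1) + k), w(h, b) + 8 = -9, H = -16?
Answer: -1223/4 ≈ -305.75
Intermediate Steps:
w(h, b) = -17 (w(h, b) = -8 - 9 = -17)
d(E) = E*(-4 + E)
A(I, x) = x
W(B, k) = 1/(5 + k) (W(B, k) = 1/(-(-4 - 1) + k) = 1/(-1*(-5) + k) = 1/(5 + k))
W(7, -1) + A(10, 18)*w(15, H) = 1/(5 - 1) + 18*(-17) = 1/4 - 306 = ¼ - 306 = -1223/4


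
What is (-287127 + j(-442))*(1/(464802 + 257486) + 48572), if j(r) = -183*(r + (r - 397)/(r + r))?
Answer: -6401610418527550197/638502592 ≈ -1.0026e+10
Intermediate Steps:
j(r) = -183*r - 183*(-397 + r)/(2*r) (j(r) = -183*(r + (-397 + r)/((2*r))) = -183*(r + (-397 + r)*(1/(2*r))) = -183*(r + (-397 + r)/(2*r)) = -183*r - 183*(-397 + r)/(2*r))
(-287127 + j(-442))*(1/(464802 + 257486) + 48572) = (-287127 + (-183/2 - 183*(-442) + (72651/2)/(-442)))*(1/(464802 + 257486) + 48572) = (-287127 + (-183/2 + 80886 + (72651/2)*(-1/442)))*(1/722288 + 48572) = (-287127 + (-183/2 + 80886 - 72651/884))*(1/722288 + 48572) = (-287127 + 71349687/884)*(35082972737/722288) = -182470581/884*35082972737/722288 = -6401610418527550197/638502592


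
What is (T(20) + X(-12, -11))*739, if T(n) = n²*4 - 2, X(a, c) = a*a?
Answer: 1287338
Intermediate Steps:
X(a, c) = a²
T(n) = -2 + 4*n² (T(n) = 4*n² - 2 = -2 + 4*n²)
(T(20) + X(-12, -11))*739 = ((-2 + 4*20²) + (-12)²)*739 = ((-2 + 4*400) + 144)*739 = ((-2 + 1600) + 144)*739 = (1598 + 144)*739 = 1742*739 = 1287338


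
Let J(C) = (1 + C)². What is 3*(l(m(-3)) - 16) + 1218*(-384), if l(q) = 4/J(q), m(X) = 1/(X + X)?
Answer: -11693568/25 ≈ -4.6774e+5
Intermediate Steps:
m(X) = 1/(2*X)
l(q) = 4/(1 + q)² (l(q) = 4/((1 + q)²) = 4/(1 + q)²)
3*(l(m(-3)) - 16) + 1218*(-384) = 3*(4/(1 + (½)/(-3))² - 16) + 1218*(-384) = 3*(4/(1 + (½)*(-⅓))² - 16) - 467712 = 3*(4/(1 - ⅙)² - 16) - 467712 = 3*(4/(⅚)² - 16) - 467712 = 3*(4*(36/25) - 16) - 467712 = 3*(144/25 - 16) - 467712 = 3*(-256/25) - 467712 = -768/25 - 467712 = -11693568/25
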